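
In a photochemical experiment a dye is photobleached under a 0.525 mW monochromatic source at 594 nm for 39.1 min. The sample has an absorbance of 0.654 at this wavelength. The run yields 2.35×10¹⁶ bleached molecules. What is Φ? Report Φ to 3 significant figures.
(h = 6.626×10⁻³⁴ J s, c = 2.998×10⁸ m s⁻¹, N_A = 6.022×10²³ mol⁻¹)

Φ = 0.00820

Product: 2.35×10¹⁶ / 6.022×10²³ = 3.902×10⁻⁸ mol.
Photon energy at 594 nm: hc/λ = (6.626×10⁻³⁴)(2.998×10⁸)/(594×10⁻⁹) = 3.344×10⁻¹⁹ J.
Energy delivered: (0.525 mW)(2346 s) = 1.232 J.
Photons incident: 1.232 / 3.344×10⁻¹⁹ = 3.684×10¹⁸, i.e. 3.684×10¹⁸/6.022×10²³ = 6.118×10⁻⁶ mol.
Fraction absorbed: 1 − 10^(−0.654) = 0.7782.
Photons absorbed: 0.7782 × 6.118×10⁻⁶ = 4.761×10⁻⁶ mol.
Φ = 3.902×10⁻⁸ mol / 4.761×10⁻⁶ mol photons = 0.00820.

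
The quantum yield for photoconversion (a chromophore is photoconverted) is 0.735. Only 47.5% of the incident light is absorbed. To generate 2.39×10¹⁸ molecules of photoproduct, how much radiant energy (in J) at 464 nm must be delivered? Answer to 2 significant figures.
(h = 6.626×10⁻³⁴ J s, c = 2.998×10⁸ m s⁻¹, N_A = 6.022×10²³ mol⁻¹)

Product: 2.39×10¹⁸ / 6.022×10²³ = 3.969×10⁻⁶ mol.
Photons that must be absorbed: 3.969×10⁻⁶ / 0.735 = 5.400×10⁻⁶ mol.
Incident photons needed: 5.400×10⁻⁶ / 0.475 = 1.137×10⁻⁵ mol.
Photon energy: hc/λ = 4.281×10⁻¹⁹ J; per mole, 2.578×10⁵ J mol⁻¹.
Energy required: 1.137×10⁻⁵ × 2.578×10⁵ = 2.9 J.

2.9 J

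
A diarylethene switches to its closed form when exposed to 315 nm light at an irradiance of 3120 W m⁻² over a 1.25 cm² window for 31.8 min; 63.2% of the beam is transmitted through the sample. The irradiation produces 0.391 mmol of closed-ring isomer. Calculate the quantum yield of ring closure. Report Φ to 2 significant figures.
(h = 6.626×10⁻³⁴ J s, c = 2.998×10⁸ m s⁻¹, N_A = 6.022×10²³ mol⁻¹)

Product: 0.391 mmol = 3.91×10⁻⁴ mol.
Photon energy at 315 nm: hc/λ = (6.626×10⁻³⁴)(2.998×10⁸)/(315×10⁻⁹) = 6.306×10⁻¹⁹ J.
Energy delivered: (3120 W m⁻²)(1.25×10⁻⁴ m²)(1908 s) = 744.1 J.
Photons incident: 744.1 / 6.306×10⁻¹⁹ = 1.180×10²¹, i.e. 1.180×10²¹/6.022×10²³ = 0.001959 mol.
Fraction absorbed: 1 − 63.2/100 = 0.3680.
Photons absorbed: 0.3680 × 0.001959 = 7.209×10⁻⁴ mol.
Φ = 3.91×10⁻⁴ mol / 7.209×10⁻⁴ mol photons = 0.54.

Φ = 0.54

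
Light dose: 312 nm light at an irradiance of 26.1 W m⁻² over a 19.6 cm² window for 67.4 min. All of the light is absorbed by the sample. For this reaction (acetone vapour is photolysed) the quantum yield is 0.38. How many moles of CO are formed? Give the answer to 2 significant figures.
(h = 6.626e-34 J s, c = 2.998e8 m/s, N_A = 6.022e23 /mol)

Photon energy at 312 nm: hc/λ = (6.626e-34)(2.998e8)/(312e-9) = 6.367e-19 J.
Energy delivered: (26.1 W m⁻²)(19.6e-4 m²)(4044 s) = 206.9 J.
Photons incident: 206.9 / 6.367e-19 = 3.250e20, i.e. 3.250e20/6.022e23 = 5.397e-4 mol.
Product: Φ × n_abs = 0.38 × 5.397e-4 = 2.051e-4 mol.

2.1e-4 mol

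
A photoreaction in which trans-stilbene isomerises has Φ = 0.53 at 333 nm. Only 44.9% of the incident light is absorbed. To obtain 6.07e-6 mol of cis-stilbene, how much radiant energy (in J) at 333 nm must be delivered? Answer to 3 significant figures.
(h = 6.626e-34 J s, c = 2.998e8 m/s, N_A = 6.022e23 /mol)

9.16 J

Photons that must be absorbed: 6.07e-6 / 0.53 = 1.145e-5 mol.
Incident photons needed: 1.145e-5 / 0.449 = 2.550e-5 mol.
Photon energy: hc/λ = 5.965e-19 J; per mole, 3.592e5 J mol⁻¹.
Energy required: 2.550e-5 × 3.592e5 = 9.16 J.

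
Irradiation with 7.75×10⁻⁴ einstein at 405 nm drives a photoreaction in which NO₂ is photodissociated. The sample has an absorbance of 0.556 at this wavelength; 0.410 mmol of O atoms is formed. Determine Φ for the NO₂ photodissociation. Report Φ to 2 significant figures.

Φ = 0.73

Product: 0.410 mmol = 4.10×10⁻⁴ mol.
Fraction absorbed: 1 − 10^(−0.556) = 0.7220.
Photons absorbed: 0.7220 × 7.75×10⁻⁴ = 5.595×10⁻⁴ mol.
Φ = 4.10×10⁻⁴ mol / 5.595×10⁻⁴ mol photons = 0.73.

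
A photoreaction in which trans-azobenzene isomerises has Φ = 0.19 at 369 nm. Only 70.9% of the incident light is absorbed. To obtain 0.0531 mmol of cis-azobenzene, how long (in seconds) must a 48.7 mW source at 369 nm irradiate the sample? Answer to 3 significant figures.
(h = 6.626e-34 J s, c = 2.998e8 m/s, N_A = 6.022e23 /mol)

t ≈ 2620 s

Product: 0.0531 mmol = 5.31e-5 mol.
Photons that must be absorbed: 5.31e-5 / 0.19 = 2.795e-4 mol.
Incident photons needed: 2.795e-4 / 0.709 = 3.942e-4 mol.
Photon energy: hc/λ = 5.383e-19 J; per mole, 3.242e5 J mol⁻¹.
Energy required: 3.942e-4 × 3.242e5 = 127.8 J.
Time: 127.8 J / 0.0487 W = 2620 s.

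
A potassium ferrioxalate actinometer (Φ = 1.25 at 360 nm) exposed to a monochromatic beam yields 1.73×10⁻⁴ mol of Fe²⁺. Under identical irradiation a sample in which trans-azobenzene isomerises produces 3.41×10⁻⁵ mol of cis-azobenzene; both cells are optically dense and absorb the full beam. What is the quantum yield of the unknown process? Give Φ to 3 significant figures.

Φ = 0.246

Photons absorbed by the actinometer: 1.73×10⁻⁴ / 1.25 = 1.384×10⁻⁴ mol.
Φ(unknown) = 3.41×10⁻⁵ / 1.384×10⁻⁴ = 0.246.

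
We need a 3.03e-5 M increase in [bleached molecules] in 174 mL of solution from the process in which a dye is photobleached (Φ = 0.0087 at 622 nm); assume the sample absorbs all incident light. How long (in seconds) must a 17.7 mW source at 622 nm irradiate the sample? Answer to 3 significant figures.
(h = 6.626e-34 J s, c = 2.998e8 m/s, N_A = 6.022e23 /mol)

t ≈ 6580 s

Product: (3.03e-5 M)(0.174 L) = 5.272e-6 mol.
Photons that must be absorbed: 5.272e-6 / 0.0087 = 6.060e-4 mol.
Photon energy: hc/λ = 3.194e-19 J; per mole, 1.923e5 J mol⁻¹.
Energy required: 6.060e-4 × 1.923e5 = 116.5 J.
Time: 116.5 J / 0.0177 W = 6580 s.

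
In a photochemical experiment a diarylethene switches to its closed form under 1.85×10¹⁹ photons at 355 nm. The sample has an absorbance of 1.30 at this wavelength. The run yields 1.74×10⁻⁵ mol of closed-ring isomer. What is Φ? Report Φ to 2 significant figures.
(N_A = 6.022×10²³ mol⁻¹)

Moles of photons: 1.85×10¹⁹ / 6.022×10²³ = 3.072×10⁻⁵ mol.
Fraction absorbed: 1 − 10^(−1.30) = 0.9499.
Photons absorbed: 0.9499 × 3.072×10⁻⁵ = 2.918×10⁻⁵ mol.
Φ = 1.74×10⁻⁵ mol / 2.918×10⁻⁵ mol photons = 0.60.

Φ = 0.60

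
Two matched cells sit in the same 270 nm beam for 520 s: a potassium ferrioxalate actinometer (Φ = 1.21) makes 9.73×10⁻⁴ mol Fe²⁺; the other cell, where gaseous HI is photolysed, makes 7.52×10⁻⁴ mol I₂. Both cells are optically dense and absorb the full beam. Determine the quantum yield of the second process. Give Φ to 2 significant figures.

Photons absorbed by the actinometer: 9.73×10⁻⁴ / 1.21 = 8.041×10⁻⁴ mol.
Φ(unknown) = 7.52×10⁻⁴ / 8.041×10⁻⁴ = 0.94.

Φ = 0.94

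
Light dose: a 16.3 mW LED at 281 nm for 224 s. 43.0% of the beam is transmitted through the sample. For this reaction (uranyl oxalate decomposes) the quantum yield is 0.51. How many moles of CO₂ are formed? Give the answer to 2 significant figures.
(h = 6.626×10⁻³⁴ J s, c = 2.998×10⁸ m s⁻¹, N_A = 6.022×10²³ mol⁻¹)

2.5×10⁻⁶ mol

Photon energy at 281 nm: hc/λ = (6.626×10⁻³⁴)(2.998×10⁸)/(281×10⁻⁹) = 7.069×10⁻¹⁹ J.
Energy delivered: (16.3 mW)(224 s) = 3.651 J.
Photons incident: 3.651 / 7.069×10⁻¹⁹ = 5.165×10¹⁸, i.e. 5.165×10¹⁸/6.022×10²³ = 8.577×10⁻⁶ mol.
Fraction absorbed: 1 − 43.0/100 = 0.5700.
Photons absorbed: 0.5700 × 8.577×10⁻⁶ = 4.889×10⁻⁶ mol.
Product: Φ × n_abs = 0.51 × 4.889×10⁻⁶ = 2.493×10⁻⁶ mol.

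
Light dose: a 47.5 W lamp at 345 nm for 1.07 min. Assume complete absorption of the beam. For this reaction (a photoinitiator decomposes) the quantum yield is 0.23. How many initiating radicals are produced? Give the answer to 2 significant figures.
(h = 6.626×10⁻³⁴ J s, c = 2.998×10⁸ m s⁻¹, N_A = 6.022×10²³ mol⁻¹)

1.2×10²¹ initiating radicals

Photon energy at 345 nm: hc/λ = (6.626×10⁻³⁴)(2.998×10⁸)/(345×10⁻⁹) = 5.758×10⁻¹⁹ J.
Energy delivered: (47.5 W)(64.2 s) = 3050 J.
Photons incident: 3050 / 5.758×10⁻¹⁹ = 5.297×10²¹, i.e. 5.297×10²¹/6.022×10²³ = 0.008796 mol.
Product: Φ × n_abs = 0.23 × 0.008796 = 0.002023 mol.
As a count: 0.002023 × 6.022×10²³ = 1.2×10²¹.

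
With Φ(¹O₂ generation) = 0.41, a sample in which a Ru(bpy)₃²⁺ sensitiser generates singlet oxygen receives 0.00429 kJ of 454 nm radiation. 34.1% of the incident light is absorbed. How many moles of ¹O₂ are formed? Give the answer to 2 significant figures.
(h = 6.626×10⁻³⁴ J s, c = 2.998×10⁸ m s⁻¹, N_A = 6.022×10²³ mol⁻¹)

Photon energy at 454 nm: hc/λ = (6.626×10⁻³⁴)(2.998×10⁸)/(454×10⁻⁹) = 4.375×10⁻¹⁹ J.
Incident energy: 0.00429 kJ = 4.29 J.
Photons incident: 4.29 / 4.375×10⁻¹⁹ = 9.806×10¹⁸, i.e. 9.806×10¹⁸/6.022×10²³ = 1.628×10⁻⁵ mol.
Photons absorbed: 0.341 × 1.628×10⁻⁵ = 5.551×10⁻⁶ mol.
Product: Φ × n_abs = 0.41 × 5.551×10⁻⁶ = 2.276×10⁻⁶ mol.

2.3×10⁻⁶ mol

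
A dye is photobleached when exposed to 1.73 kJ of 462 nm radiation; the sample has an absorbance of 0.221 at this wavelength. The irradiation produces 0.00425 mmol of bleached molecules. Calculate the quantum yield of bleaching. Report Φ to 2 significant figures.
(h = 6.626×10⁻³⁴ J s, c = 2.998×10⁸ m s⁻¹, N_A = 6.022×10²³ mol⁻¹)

Product: 0.00425 mmol = 4.25×10⁻⁶ mol.
Photon energy at 462 nm: hc/λ = (6.626×10⁻³⁴)(2.998×10⁸)/(462×10⁻⁹) = 4.300×10⁻¹⁹ J.
Incident energy: 1.73 kJ = 1730 J.
Photons incident: 1730 / 4.300×10⁻¹⁹ = 4.023×10²¹, i.e. 4.023×10²¹/6.022×10²³ = 0.006681 mol.
Fraction absorbed: 1 − 10^(−0.221) = 0.3988.
Photons absorbed: 0.3988 × 0.006681 = 0.002664 mol.
Φ = 4.25×10⁻⁶ mol / 0.002664 mol photons = 0.0016.

Φ = 0.0016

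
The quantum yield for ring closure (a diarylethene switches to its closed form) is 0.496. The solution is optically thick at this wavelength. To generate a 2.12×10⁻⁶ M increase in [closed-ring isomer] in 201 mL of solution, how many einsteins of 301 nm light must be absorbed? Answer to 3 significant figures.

Product: (2.12×10⁻⁶ M)(0.201 L) = 4.261×10⁻⁷ mol.
Photons that must be absorbed: 4.261×10⁻⁷ / 0.496 = 8.591×10⁻⁷ mol.

8.59×10⁻⁷ einstein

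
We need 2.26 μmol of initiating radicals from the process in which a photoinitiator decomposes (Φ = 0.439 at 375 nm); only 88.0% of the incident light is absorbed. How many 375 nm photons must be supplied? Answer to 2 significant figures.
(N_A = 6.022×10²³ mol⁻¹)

3.5×10¹⁸ photons

Product: 2.26 μmol = 2.26×10⁻⁶ mol.
Photons that must be absorbed: 2.26×10⁻⁶ / 0.439 = 5.148×10⁻⁶ mol.
Incident photons needed: 5.148×10⁻⁶ / 0.880 = 5.850×10⁻⁶ mol.
Photon count: 5.850×10⁻⁶ × 6.022×10²³ = 3.5×10¹⁸.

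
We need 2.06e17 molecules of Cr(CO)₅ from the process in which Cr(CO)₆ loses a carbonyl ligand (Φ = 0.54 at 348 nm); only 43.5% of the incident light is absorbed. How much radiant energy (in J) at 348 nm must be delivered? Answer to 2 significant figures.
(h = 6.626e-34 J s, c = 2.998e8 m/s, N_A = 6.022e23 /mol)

0.50 J

Product: 2.06e17 / 6.022e23 = 3.421e-7 mol.
Photons that must be absorbed: 3.421e-7 / 0.54 = 6.335e-7 mol.
Incident photons needed: 6.335e-7 / 0.435 = 1.456e-6 mol.
Photon energy: hc/λ = 5.708e-19 J; per mole, 3.437e5 J mol⁻¹.
Energy required: 1.456e-6 × 3.437e5 = 0.50 J.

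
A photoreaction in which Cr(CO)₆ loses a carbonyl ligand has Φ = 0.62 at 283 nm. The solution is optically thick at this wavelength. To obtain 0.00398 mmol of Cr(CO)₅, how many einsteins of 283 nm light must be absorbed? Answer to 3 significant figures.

6.42×10⁻⁶ einstein

Product: 0.00398 mmol = 3.98×10⁻⁶ mol.
Photons that must be absorbed: 3.98×10⁻⁶ / 0.62 = 6.419×10⁻⁶ mol.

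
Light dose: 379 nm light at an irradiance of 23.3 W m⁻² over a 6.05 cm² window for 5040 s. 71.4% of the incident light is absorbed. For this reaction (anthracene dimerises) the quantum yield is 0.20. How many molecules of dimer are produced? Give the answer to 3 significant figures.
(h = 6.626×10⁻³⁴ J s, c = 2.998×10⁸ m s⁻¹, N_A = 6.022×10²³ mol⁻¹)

1.94×10¹⁹ molecules

Photon energy at 379 nm: hc/λ = (6.626×10⁻³⁴)(2.998×10⁸)/(379×10⁻⁹) = 5.241×10⁻¹⁹ J.
Energy delivered: (23.3 W m⁻²)(6.05×10⁻⁴ m²)(5040 s) = 71.05 J.
Photons incident: 71.05 / 5.241×10⁻¹⁹ = 1.356×10²⁰, i.e. 1.356×10²⁰/6.022×10²³ = 2.252×10⁻⁴ mol.
Photons absorbed: 0.714 × 2.252×10⁻⁴ = 1.608×10⁻⁴ mol.
Product: Φ × n_abs = 0.20 × 1.608×10⁻⁴ = 3.216×10⁻⁵ mol.
As a count: 3.216×10⁻⁵ × 6.022×10²³ = 1.94×10¹⁹.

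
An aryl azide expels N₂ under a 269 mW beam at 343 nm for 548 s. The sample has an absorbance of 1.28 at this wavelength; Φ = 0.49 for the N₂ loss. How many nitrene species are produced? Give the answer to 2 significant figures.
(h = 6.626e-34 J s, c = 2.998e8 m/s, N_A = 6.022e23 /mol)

1.2e20 species

Photon energy at 343 nm: hc/λ = (6.626e-34)(2.998e8)/(343e-9) = 5.791e-19 J.
Energy delivered: (269 mW)(548 s) = 147.4 J.
Photons incident: 147.4 / 5.791e-19 = 2.545e20, i.e. 2.545e20/6.022e23 = 4.226e-4 mol.
Fraction absorbed: 1 − 10^(−1.28) = 0.9475.
Photons absorbed: 0.9475 × 4.226e-4 = 4.004e-4 mol.
Product: Φ × n_abs = 0.49 × 4.004e-4 = 1.962e-4 mol.
As a count: 1.962e-4 × 6.022e23 = 1.2e20.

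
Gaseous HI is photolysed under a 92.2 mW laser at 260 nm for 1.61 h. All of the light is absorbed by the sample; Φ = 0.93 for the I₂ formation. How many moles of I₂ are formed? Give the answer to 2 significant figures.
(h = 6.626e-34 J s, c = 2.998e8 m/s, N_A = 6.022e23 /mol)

0.0011 mol

Photon energy at 260 nm: hc/λ = (6.626e-34)(2.998e8)/(260e-9) = 7.640e-19 J.
Energy delivered: (92.2 mW)(5796 s) = 534.4 J.
Photons incident: 534.4 / 7.640e-19 = 6.995e20, i.e. 6.995e20/6.022e23 = 0.001162 mol.
Product: Φ × n_abs = 0.93 × 0.001162 = 0.001081 mol.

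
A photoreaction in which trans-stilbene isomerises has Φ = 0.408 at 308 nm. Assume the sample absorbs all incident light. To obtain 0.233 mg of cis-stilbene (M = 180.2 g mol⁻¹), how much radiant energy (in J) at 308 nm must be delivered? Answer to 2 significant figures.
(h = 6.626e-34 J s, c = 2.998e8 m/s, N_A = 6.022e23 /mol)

1.2 J

Product: 0.233 mg / 180.2 g mol⁻¹ = 1.293e-6 mol.
Photons that must be absorbed: 1.293e-6 / 0.408 = 3.169e-6 mol.
Photon energy: hc/λ = 6.450e-19 J; per mole, 3.884e5 J mol⁻¹.
Energy required: 3.169e-6 × 3.884e5 = 1.2 J.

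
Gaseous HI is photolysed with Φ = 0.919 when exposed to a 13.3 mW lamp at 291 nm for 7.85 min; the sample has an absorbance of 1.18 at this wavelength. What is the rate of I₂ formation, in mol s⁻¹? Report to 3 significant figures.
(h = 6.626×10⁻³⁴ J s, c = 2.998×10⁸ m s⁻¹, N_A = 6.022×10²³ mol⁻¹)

2.78×10⁻⁸ mol s⁻¹

Photon energy at 291 nm: hc/λ = (6.626×10⁻³⁴)(2.998×10⁸)/(291×10⁻⁹) = 6.826×10⁻¹⁹ J.
Energy delivered: (13.3 mW)(471 s) = 6.264 J.
Photons incident: 6.264 / 6.826×10⁻¹⁹ = 9.177×10¹⁸, i.e. 9.177×10¹⁸/6.022×10²³ = 1.524×10⁻⁵ mol.
Fraction absorbed: 1 − 10^(−1.18) = 0.9339.
Photons absorbed: 0.9339 × 1.524×10⁻⁵ = 1.423×10⁻⁵ mol.
Product formed: 0.919 × 1.423×10⁻⁵ = 1.308×10⁻⁵ mol.
Rate: 1.308×10⁻⁵ / 471 s = 2.78×10⁻⁸ mol s⁻¹.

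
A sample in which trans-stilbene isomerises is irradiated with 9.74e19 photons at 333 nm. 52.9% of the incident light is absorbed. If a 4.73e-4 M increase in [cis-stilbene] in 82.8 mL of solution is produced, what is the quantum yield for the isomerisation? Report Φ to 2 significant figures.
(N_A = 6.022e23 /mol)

Product: (4.73e-4 M)(0.0828 L) = 3.916e-5 mol.
Moles of photons: 9.74e19 / 6.022e23 = 1.617e-4 mol.
Photons absorbed: 0.529 × 1.617e-4 = 8.554e-5 mol.
Φ = 3.916e-5 mol / 8.554e-5 mol photons = 0.46.

Φ = 0.46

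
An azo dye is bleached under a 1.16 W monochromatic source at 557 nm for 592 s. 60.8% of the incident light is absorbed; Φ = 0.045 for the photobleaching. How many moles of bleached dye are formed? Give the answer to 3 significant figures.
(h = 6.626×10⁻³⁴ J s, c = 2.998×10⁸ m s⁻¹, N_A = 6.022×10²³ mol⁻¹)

Photon energy at 557 nm: hc/λ = (6.626×10⁻³⁴)(2.998×10⁸)/(557×10⁻⁹) = 3.566×10⁻¹⁹ J.
Energy delivered: (1.16 W)(592 s) = 686.7 J.
Photons incident: 686.7 / 3.566×10⁻¹⁹ = 1.926×10²¹, i.e. 1.926×10²¹/6.022×10²³ = 0.003198 mol.
Photons absorbed: 0.608 × 0.003198 = 0.001944 mol.
Product: Φ × n_abs = 0.045 × 0.001944 = 8.748×10⁻⁵ mol.

8.75×10⁻⁵ mol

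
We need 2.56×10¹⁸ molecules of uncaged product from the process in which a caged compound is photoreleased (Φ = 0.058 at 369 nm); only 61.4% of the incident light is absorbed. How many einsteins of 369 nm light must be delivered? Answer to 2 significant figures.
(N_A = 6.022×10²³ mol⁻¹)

Product: 2.56×10¹⁸ / 6.022×10²³ = 4.251×10⁻⁶ mol.
Photons that must be absorbed: 4.251×10⁻⁶ / 0.058 = 7.329×10⁻⁵ mol.
Incident photons needed: 7.329×10⁻⁵ / 0.614 = 1.194×10⁻⁴ mol.

1.2×10⁻⁴ einstein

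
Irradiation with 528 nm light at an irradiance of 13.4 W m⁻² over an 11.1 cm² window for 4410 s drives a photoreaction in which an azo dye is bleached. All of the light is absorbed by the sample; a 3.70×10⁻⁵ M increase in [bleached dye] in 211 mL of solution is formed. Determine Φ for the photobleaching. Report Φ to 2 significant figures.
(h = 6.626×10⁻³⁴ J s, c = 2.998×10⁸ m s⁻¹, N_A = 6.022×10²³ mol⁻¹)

Product: (3.70×10⁻⁵ M)(0.211 L) = 7.807×10⁻⁶ mol.
Photon energy at 528 nm: hc/λ = (6.626×10⁻³⁴)(2.998×10⁸)/(528×10⁻⁹) = 3.762×10⁻¹⁹ J.
Energy delivered: (13.4 W m⁻²)(11.1×10⁻⁴ m²)(4410 s) = 65.59 J.
Photons incident: 65.59 / 3.762×10⁻¹⁹ = 1.743×10²⁰, i.e. 1.743×10²⁰/6.022×10²³ = 2.894×10⁻⁴ mol.
Φ = 7.807×10⁻⁶ mol / 2.894×10⁻⁴ mol photons = 0.027.

Φ = 0.027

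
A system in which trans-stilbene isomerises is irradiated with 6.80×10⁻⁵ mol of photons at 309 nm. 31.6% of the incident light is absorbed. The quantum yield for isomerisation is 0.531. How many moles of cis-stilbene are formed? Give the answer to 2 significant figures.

Photons absorbed: 0.316 × 6.80×10⁻⁵ = 2.149×10⁻⁵ mol.
Product: Φ × n_abs = 0.531 × 2.149×10⁻⁵ = 1.141×10⁻⁵ mol.

1.1×10⁻⁵ mol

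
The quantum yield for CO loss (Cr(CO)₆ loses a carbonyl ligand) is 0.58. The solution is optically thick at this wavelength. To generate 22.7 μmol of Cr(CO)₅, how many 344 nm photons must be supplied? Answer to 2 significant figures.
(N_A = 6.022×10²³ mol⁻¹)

Product: 22.7 μmol = 2.27×10⁻⁵ mol.
Photons that must be absorbed: 2.27×10⁻⁵ / 0.58 = 3.914×10⁻⁵ mol.
Photon count: 3.914×10⁻⁵ × 6.022×10²³ = 2.4×10¹⁹.

2.4×10¹⁹ photons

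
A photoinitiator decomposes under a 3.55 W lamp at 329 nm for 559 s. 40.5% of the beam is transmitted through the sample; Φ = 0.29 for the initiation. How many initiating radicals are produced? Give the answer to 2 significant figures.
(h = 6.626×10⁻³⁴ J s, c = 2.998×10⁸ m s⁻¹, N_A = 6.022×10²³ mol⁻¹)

5.7×10²⁰ initiating radicals

Photon energy at 329 nm: hc/λ = (6.626×10⁻³⁴)(2.998×10⁸)/(329×10⁻⁹) = 6.038×10⁻¹⁹ J.
Energy delivered: (3.55 W)(559 s) = 1984 J.
Photons incident: 1984 / 6.038×10⁻¹⁹ = 3.286×10²¹, i.e. 3.286×10²¹/6.022×10²³ = 0.005457 mol.
Fraction absorbed: 1 − 40.5/100 = 0.5950.
Photons absorbed: 0.5950 × 0.005457 = 0.003247 mol.
Product: Φ × n_abs = 0.29 × 0.003247 = 9.416×10⁻⁴ mol.
As a count: 9.416×10⁻⁴ × 6.022×10²³ = 5.7×10²⁰.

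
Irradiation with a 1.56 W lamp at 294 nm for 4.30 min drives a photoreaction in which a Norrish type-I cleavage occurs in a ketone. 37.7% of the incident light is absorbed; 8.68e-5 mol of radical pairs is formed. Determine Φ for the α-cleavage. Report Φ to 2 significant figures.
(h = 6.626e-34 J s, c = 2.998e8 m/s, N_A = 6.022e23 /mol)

Photon energy at 294 nm: hc/λ = (6.626e-34)(2.998e8)/(294e-9) = 6.757e-19 J.
Energy delivered: (1.56 W)(258 s) = 402.5 J.
Photons incident: 402.5 / 6.757e-19 = 5.957e20, i.e. 5.957e20/6.022e23 = 9.892e-4 mol.
Photons absorbed: 0.377 × 9.892e-4 = 3.729e-4 mol.
Φ = 8.68e-5 mol / 3.729e-4 mol photons = 0.23.

Φ = 0.23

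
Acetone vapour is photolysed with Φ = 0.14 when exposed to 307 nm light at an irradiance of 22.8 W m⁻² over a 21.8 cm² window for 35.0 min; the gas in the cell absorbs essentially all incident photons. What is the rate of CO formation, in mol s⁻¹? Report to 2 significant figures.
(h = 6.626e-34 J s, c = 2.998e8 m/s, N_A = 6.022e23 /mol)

1.8e-8 mol s⁻¹

Photon energy at 307 nm: hc/λ = (6.626e-34)(2.998e8)/(307e-9) = 6.471e-19 J.
Energy delivered: (22.8 W m⁻²)(21.8e-4 m²)(2100 s) = 104.4 J.
Photons incident: 104.4 / 6.471e-19 = 1.613e20, i.e. 1.613e20/6.022e23 = 2.679e-4 mol.
Product formed: 0.14 × 2.679e-4 = 3.751e-5 mol.
Rate: 3.751e-5 / 2100 s = 1.8e-8 mol s⁻¹.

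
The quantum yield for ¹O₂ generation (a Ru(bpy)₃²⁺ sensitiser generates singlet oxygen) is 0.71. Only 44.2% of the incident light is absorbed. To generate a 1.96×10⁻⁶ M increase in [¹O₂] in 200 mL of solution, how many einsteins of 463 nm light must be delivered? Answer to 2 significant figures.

1.2×10⁻⁶ einstein

Product: (1.96×10⁻⁶ M)(0.2 L) = 3.920×10⁻⁷ mol.
Photons that must be absorbed: 3.920×10⁻⁷ / 0.71 = 5.521×10⁻⁷ mol.
Incident photons needed: 5.521×10⁻⁷ / 0.442 = 1.249×10⁻⁶ mol.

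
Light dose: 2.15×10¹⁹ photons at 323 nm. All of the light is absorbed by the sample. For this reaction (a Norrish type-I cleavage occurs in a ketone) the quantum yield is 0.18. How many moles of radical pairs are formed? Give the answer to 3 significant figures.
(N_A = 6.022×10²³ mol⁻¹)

6.43×10⁻⁶ mol

Moles of photons: 2.15×10¹⁹ / 6.022×10²³ = 3.570×10⁻⁵ mol.
Product: Φ × n_abs = 0.18 × 3.570×10⁻⁵ = 6.426×10⁻⁶ mol.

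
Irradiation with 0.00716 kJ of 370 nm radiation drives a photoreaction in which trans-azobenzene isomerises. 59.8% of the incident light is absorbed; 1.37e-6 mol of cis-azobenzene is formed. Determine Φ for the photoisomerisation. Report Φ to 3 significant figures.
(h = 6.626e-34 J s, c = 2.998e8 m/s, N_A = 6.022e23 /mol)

Photon energy at 370 nm: hc/λ = (6.626e-34)(2.998e8)/(370e-9) = 5.369e-19 J.
Incident energy: 0.00716 kJ = 7.16 J.
Photons incident: 7.16 / 5.369e-19 = 1.334e19, i.e. 1.334e19/6.022e23 = 2.215e-5 mol.
Photons absorbed: 0.598 × 2.215e-5 = 1.325e-5 mol.
Φ = 1.37e-6 mol / 1.325e-5 mol photons = 0.103.

Φ = 0.103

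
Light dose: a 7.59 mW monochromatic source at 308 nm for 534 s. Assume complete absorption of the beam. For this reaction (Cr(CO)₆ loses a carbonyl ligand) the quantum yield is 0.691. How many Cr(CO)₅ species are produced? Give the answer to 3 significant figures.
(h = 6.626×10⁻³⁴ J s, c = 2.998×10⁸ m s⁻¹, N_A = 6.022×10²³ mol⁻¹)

Photon energy at 308 nm: hc/λ = (6.626×10⁻³⁴)(2.998×10⁸)/(308×10⁻⁹) = 6.450×10⁻¹⁹ J.
Energy delivered: (7.59 mW)(534 s) = 4.053 J.
Photons incident: 4.053 / 6.450×10⁻¹⁹ = 6.284×10¹⁸, i.e. 6.284×10¹⁸/6.022×10²³ = 1.044×10⁻⁵ mol.
Product: Φ × n_abs = 0.691 × 1.044×10⁻⁵ = 7.214×10⁻⁶ mol.
As a count: 7.214×10⁻⁶ × 6.022×10²³ = 4.34×10¹⁸.

4.34×10¹⁸ species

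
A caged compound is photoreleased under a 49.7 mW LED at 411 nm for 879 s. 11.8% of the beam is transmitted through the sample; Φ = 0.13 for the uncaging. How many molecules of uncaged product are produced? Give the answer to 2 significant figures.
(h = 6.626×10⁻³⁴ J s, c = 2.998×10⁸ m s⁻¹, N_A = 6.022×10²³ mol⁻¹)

Photon energy at 411 nm: hc/λ = (6.626×10⁻³⁴)(2.998×10⁸)/(411×10⁻⁹) = 4.833×10⁻¹⁹ J.
Energy delivered: (49.7 mW)(879 s) = 43.69 J.
Photons incident: 43.69 / 4.833×10⁻¹⁹ = 9.040×10¹⁹, i.e. 9.040×10¹⁹/6.022×10²³ = 1.501×10⁻⁴ mol.
Fraction absorbed: 1 − 11.8/100 = 0.8820.
Photons absorbed: 0.8820 × 1.501×10⁻⁴ = 1.324×10⁻⁴ mol.
Product: Φ × n_abs = 0.13 × 1.324×10⁻⁴ = 1.721×10⁻⁵ mol.
As a count: 1.721×10⁻⁵ × 6.022×10²³ = 1.0×10¹⁹.

1.0×10¹⁹ molecules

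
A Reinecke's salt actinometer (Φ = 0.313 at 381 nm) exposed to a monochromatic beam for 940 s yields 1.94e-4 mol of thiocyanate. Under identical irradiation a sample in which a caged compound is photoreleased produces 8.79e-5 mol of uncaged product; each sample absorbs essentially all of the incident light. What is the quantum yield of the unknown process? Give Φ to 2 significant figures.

Photons absorbed by the actinometer: 1.94e-4 / 0.313 = 6.198e-4 mol.
Φ(unknown) = 8.79e-5 / 6.198e-4 = 0.14.

Φ = 0.14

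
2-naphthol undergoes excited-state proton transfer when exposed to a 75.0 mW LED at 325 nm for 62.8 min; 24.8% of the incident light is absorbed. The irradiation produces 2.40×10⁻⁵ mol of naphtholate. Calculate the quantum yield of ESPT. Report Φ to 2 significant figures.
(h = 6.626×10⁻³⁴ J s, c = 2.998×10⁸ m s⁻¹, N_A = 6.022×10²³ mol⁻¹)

Φ = 0.13

Photon energy at 325 nm: hc/λ = (6.626×10⁻³⁴)(2.998×10⁸)/(325×10⁻⁹) = 6.112×10⁻¹⁹ J.
Energy delivered: (75.0 mW)(3768 s) = 282.6 J.
Photons incident: 282.6 / 6.112×10⁻¹⁹ = 4.624×10²⁰, i.e. 4.624×10²⁰/6.022×10²³ = 7.679×10⁻⁴ mol.
Photons absorbed: 0.248 × 7.679×10⁻⁴ = 1.904×10⁻⁴ mol.
Φ = 2.40×10⁻⁵ mol / 1.904×10⁻⁴ mol photons = 0.13.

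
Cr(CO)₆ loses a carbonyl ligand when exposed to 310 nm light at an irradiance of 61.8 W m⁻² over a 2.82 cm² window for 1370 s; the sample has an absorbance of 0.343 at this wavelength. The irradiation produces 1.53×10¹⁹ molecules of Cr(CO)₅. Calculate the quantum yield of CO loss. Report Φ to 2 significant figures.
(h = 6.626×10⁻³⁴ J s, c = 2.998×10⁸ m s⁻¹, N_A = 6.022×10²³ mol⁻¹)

Φ = 0.75

Product: 1.53×10¹⁹ / 6.022×10²³ = 2.541×10⁻⁵ mol.
Photon energy at 310 nm: hc/λ = (6.626×10⁻³⁴)(2.998×10⁸)/(310×10⁻⁹) = 6.408×10⁻¹⁹ J.
Energy delivered: (61.8 W m⁻²)(2.82×10⁻⁴ m²)(1370 s) = 23.88 J.
Photons incident: 23.88 / 6.408×10⁻¹⁹ = 3.727×10¹⁹, i.e. 3.727×10¹⁹/6.022×10²³ = 6.189×10⁻⁵ mol.
Fraction absorbed: 1 − 10^(−0.343) = 0.5461.
Photons absorbed: 0.5461 × 6.189×10⁻⁵ = 3.380×10⁻⁵ mol.
Φ = 2.541×10⁻⁵ mol / 3.380×10⁻⁵ mol photons = 0.75.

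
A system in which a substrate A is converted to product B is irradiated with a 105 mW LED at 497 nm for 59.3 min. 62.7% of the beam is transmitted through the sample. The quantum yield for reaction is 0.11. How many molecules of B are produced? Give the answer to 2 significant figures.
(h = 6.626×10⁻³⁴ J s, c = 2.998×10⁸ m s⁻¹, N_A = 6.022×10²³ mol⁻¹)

3.8×10¹⁹ molecules

Photon energy at 497 nm: hc/λ = (6.626×10⁻³⁴)(2.998×10⁸)/(497×10⁻⁹) = 3.997×10⁻¹⁹ J.
Energy delivered: (105 mW)(3558 s) = 373.6 J.
Photons incident: 373.6 / 3.997×10⁻¹⁹ = 9.347×10²⁰, i.e. 9.347×10²⁰/6.022×10²³ = 0.001552 mol.
Fraction absorbed: 1 − 62.7/100 = 0.3730.
Photons absorbed: 0.3730 × 0.001552 = 5.789×10⁻⁴ mol.
Product: Φ × n_abs = 0.11 × 5.789×10⁻⁴ = 6.368×10⁻⁵ mol.
As a count: 6.368×10⁻⁵ × 6.022×10²³ = 3.8×10¹⁹.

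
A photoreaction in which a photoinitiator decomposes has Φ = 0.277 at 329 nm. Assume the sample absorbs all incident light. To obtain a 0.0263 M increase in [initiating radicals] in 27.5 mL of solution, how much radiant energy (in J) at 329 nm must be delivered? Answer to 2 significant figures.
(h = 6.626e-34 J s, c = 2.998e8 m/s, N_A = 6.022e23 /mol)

Product: (0.0263 M)(0.0275 L) = 7.233e-4 mol.
Photons that must be absorbed: 7.233e-4 / 0.277 = 0.002611 mol.
Photon energy: hc/λ = 6.038e-19 J; per mole, 3.636e5 J mol⁻¹.
Energy required: 0.002611 × 3.636e5 = 950 J.

950 J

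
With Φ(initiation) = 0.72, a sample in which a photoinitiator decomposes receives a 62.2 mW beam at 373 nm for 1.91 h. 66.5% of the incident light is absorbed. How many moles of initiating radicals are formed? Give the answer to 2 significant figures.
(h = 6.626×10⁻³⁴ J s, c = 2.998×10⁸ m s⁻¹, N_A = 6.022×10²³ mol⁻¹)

Photon energy at 373 nm: hc/λ = (6.626×10⁻³⁴)(2.998×10⁸)/(373×10⁻⁹) = 5.326×10⁻¹⁹ J.
Energy delivered: (62.2 mW)(6876 s) = 427.7 J.
Photons incident: 427.7 / 5.326×10⁻¹⁹ = 8.030×10²⁰, i.e. 8.030×10²⁰/6.022×10²³ = 0.001333 mol.
Photons absorbed: 0.665 × 0.001333 = 8.864×10⁻⁴ mol.
Product: Φ × n_abs = 0.72 × 8.864×10⁻⁴ = 6.382×10⁻⁴ mol.

6.4×10⁻⁴ mol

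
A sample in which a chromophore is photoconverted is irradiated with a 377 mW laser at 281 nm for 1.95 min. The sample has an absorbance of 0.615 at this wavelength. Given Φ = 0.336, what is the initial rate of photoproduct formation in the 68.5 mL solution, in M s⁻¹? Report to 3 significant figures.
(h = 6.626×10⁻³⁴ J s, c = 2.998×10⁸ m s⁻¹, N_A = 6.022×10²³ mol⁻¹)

Photon energy at 281 nm: hc/λ = (6.626×10⁻³⁴)(2.998×10⁸)/(281×10⁻⁹) = 7.069×10⁻¹⁹ J.
Energy delivered: (377 mW)(117 s) = 44.11 J.
Photons incident: 44.11 / 7.069×10⁻¹⁹ = 6.240×10¹⁹, i.e. 6.240×10¹⁹/6.022×10²³ = 1.036×10⁻⁴ mol.
Fraction absorbed: 1 − 10^(−0.615) = 0.7573.
Photons absorbed: 0.7573 × 1.036×10⁻⁴ = 7.846×10⁻⁵ mol.
Product formed: 0.336 × 7.846×10⁻⁵ = 2.636×10⁻⁵ mol.
Rate: 2.636×10⁻⁵ mol / (117 s × 0.0685 L) = 3.29×10⁻⁶ M s⁻¹.

3.29×10⁻⁶ M s⁻¹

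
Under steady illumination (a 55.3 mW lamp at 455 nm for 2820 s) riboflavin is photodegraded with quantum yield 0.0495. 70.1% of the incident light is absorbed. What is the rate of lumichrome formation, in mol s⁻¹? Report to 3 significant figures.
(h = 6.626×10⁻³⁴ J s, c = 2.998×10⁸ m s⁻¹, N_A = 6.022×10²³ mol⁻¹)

7.30×10⁻⁹ mol s⁻¹

Photon energy at 455 nm: hc/λ = (6.626×10⁻³⁴)(2.998×10⁸)/(455×10⁻⁹) = 4.366×10⁻¹⁹ J.
Energy delivered: (55.3 mW)(2820 s) = 155.9 J.
Photons incident: 155.9 / 4.366×10⁻¹⁹ = 3.571×10²⁰, i.e. 3.571×10²⁰/6.022×10²³ = 5.930×10⁻⁴ mol.
Photons absorbed: 0.701 × 5.930×10⁻⁴ = 4.157×10⁻⁴ mol.
Product formed: 0.0495 × 4.157×10⁻⁴ = 2.058×10⁻⁵ mol.
Rate: 2.058×10⁻⁵ / 2820 s = 7.30×10⁻⁹ mol s⁻¹.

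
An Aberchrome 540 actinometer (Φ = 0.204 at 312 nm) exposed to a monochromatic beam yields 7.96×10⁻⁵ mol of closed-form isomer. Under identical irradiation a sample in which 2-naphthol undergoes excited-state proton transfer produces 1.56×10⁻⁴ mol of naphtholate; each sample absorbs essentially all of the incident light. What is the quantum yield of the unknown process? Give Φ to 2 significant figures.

Φ = 0.40

Photons absorbed by the actinometer: 7.96×10⁻⁵ / 0.204 = 3.902×10⁻⁴ mol.
Φ(unknown) = 1.56×10⁻⁴ / 3.902×10⁻⁴ = 0.40.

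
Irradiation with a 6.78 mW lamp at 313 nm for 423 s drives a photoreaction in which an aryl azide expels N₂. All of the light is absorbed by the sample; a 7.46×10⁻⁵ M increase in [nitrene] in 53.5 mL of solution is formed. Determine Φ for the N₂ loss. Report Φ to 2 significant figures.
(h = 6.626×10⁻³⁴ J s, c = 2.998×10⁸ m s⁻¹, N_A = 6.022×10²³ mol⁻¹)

Product: (7.46×10⁻⁵ M)(0.0535 L) = 3.991×10⁻⁶ mol.
Photon energy at 313 nm: hc/λ = (6.626×10⁻³⁴)(2.998×10⁸)/(313×10⁻⁹) = 6.347×10⁻¹⁹ J.
Energy delivered: (6.78 mW)(423 s) = 2.868 J.
Photons incident: 2.868 / 6.347×10⁻¹⁹ = 4.519×10¹⁸, i.e. 4.519×10¹⁸/6.022×10²³ = 7.504×10⁻⁶ mol.
Φ = 3.991×10⁻⁶ mol / 7.504×10⁻⁶ mol photons = 0.53.

Φ = 0.53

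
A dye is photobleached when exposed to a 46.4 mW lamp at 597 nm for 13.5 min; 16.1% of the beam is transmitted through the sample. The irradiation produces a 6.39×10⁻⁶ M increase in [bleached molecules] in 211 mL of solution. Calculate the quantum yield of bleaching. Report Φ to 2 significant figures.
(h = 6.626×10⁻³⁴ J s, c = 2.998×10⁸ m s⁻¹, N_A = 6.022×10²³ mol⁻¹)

Φ = 0.0086

Product: (6.39×10⁻⁶ M)(0.211 L) = 1.348×10⁻⁶ mol.
Photon energy at 597 nm: hc/λ = (6.626×10⁻³⁴)(2.998×10⁸)/(597×10⁻⁹) = 3.327×10⁻¹⁹ J.
Energy delivered: (46.4 mW)(810 s) = 37.58 J.
Photons incident: 37.58 / 3.327×10⁻¹⁹ = 1.130×10²⁰, i.e. 1.130×10²⁰/6.022×10²³ = 1.876×10⁻⁴ mol.
Fraction absorbed: 1 − 16.1/100 = 0.8390.
Photons absorbed: 0.8390 × 1.876×10⁻⁴ = 1.574×10⁻⁴ mol.
Φ = 1.348×10⁻⁶ mol / 1.574×10⁻⁴ mol photons = 0.0086.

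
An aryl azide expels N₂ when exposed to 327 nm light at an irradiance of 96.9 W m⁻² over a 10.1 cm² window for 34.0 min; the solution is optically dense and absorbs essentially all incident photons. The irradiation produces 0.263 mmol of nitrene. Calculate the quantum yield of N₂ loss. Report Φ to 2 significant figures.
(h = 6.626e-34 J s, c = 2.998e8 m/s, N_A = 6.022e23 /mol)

Φ = 0.48

Product: 0.263 mmol = 2.63e-4 mol.
Photon energy at 327 nm: hc/λ = (6.626e-34)(2.998e8)/(327e-9) = 6.075e-19 J.
Energy delivered: (96.9 W m⁻²)(10.1e-4 m²)(2040 s) = 199.7 J.
Photons incident: 199.7 / 6.075e-19 = 3.287e20, i.e. 3.287e20/6.022e23 = 5.458e-4 mol.
Φ = 2.63e-4 mol / 5.458e-4 mol photons = 0.48.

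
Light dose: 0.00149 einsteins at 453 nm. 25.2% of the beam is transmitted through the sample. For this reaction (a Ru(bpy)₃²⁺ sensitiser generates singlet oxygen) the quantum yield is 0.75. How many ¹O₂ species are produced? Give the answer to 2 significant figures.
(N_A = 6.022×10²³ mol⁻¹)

Fraction absorbed: 1 − 25.2/100 = 0.7480.
Photons absorbed: 0.7480 × 0.00149 = 0.001115 mol.
Product: Φ × n_abs = 0.75 × 0.001115 = 8.363×10⁻⁴ mol.
As a count: 8.363×10⁻⁴ × 6.022×10²³ = 5.0×10²⁰.

5.0×10²⁰ species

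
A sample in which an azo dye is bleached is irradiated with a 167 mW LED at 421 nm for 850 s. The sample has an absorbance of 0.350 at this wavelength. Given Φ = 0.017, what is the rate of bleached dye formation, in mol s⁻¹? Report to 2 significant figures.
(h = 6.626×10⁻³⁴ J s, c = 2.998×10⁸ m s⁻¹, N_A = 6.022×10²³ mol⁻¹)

Photon energy at 421 nm: hc/λ = (6.626×10⁻³⁴)(2.998×10⁸)/(421×10⁻⁹) = 4.718×10⁻¹⁹ J.
Energy delivered: (167 mW)(850 s) = 142.0 J.
Photons incident: 142.0 / 4.718×10⁻¹⁹ = 3.010×10²⁰, i.e. 3.010×10²⁰/6.022×10²³ = 4.998×10⁻⁴ mol.
Fraction absorbed: 1 − 10^(−0.350) = 0.5533.
Photons absorbed: 0.5533 × 4.998×10⁻⁴ = 2.765×10⁻⁴ mol.
Product formed: 0.017 × 2.765×10⁻⁴ = 4.701×10⁻⁶ mol.
Rate: 4.701×10⁻⁶ / 850 s = 5.5×10⁻⁹ mol s⁻¹.

5.5×10⁻⁹ mol s⁻¹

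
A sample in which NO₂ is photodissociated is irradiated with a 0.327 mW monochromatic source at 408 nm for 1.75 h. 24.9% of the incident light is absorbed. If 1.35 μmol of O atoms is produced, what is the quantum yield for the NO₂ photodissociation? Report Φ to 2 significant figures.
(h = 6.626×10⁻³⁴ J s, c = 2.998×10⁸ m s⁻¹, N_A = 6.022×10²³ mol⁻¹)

Product: 1.35 μmol = 1.35×10⁻⁶ mol.
Photon energy at 408 nm: hc/λ = (6.626×10⁻³⁴)(2.998×10⁸)/(408×10⁻⁹) = 4.869×10⁻¹⁹ J.
Energy delivered: (0.327 mW)(6300 s) = 2.060 J.
Photons incident: 2.060 / 4.869×10⁻¹⁹ = 4.231×10¹⁸, i.e. 4.231×10¹⁸/6.022×10²³ = 7.026×10⁻⁶ mol.
Photons absorbed: 0.249 × 7.026×10⁻⁶ = 1.749×10⁻⁶ mol.
Φ = 1.35×10⁻⁶ mol / 1.749×10⁻⁶ mol photons = 0.77.

Φ = 0.77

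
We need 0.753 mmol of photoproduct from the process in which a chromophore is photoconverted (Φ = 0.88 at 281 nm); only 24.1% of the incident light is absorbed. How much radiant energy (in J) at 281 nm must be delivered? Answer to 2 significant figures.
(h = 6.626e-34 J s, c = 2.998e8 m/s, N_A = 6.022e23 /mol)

Product: 0.753 mmol = 7.53e-4 mol.
Photons that must be absorbed: 7.53e-4 / 0.88 = 8.557e-4 mol.
Incident photons needed: 8.557e-4 / 0.241 = 0.003551 mol.
Photon energy: hc/λ = 7.069e-19 J; per mole, 4.257e5 J mol⁻¹.
Energy required: 0.003551 × 4.257e5 = 1500 J.

1500 J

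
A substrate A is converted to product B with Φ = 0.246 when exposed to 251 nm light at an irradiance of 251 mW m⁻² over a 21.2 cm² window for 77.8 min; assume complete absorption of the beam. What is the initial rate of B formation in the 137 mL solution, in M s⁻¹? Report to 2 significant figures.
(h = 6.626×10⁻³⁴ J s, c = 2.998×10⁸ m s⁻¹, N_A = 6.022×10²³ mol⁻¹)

Photon energy at 251 nm: hc/λ = (6.626×10⁻³⁴)(2.998×10⁸)/(251×10⁻⁹) = 7.914×10⁻¹⁹ J.
Energy delivered: (251 mW m⁻²)(21.2×10⁻⁴ m²)(4668 s) = 2.484 J.
Photons incident: 2.484 / 7.914×10⁻¹⁹ = 3.139×10¹⁸, i.e. 3.139×10¹⁸/6.022×10²³ = 5.213×10⁻⁶ mol.
Product formed: 0.246 × 5.213×10⁻⁶ = 1.282×10⁻⁶ mol.
Rate: 1.282×10⁻⁶ mol / (4668 s × 0.137 L) = 2.0×10⁻⁹ M s⁻¹.

2.0×10⁻⁹ M s⁻¹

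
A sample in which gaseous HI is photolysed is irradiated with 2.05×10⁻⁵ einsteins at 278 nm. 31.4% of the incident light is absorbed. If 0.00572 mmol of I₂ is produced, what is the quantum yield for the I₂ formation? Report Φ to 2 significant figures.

Product: 0.00572 mmol = 5.72×10⁻⁶ mol.
Photons absorbed: 0.314 × 2.05×10⁻⁵ = 6.437×10⁻⁶ mol.
Φ = 5.72×10⁻⁶ mol / 6.437×10⁻⁶ mol photons = 0.89.

Φ = 0.89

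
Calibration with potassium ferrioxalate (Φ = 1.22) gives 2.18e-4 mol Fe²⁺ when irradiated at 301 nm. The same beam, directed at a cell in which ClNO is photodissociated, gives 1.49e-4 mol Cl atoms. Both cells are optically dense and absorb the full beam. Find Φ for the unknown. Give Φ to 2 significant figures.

Φ = 0.83

Photons absorbed by the actinometer: 2.18e-4 / 1.22 = 1.787e-4 mol.
Φ(unknown) = 1.49e-4 / 1.787e-4 = 0.83.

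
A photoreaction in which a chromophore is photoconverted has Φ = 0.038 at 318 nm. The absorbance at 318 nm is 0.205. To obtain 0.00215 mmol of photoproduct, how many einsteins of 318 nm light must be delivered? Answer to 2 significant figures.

Product: 0.00215 mmol = 2.15×10⁻⁶ mol.
Photons that must be absorbed: 2.15×10⁻⁶ / 0.038 = 5.658×10⁻⁵ mol.
Fraction absorbed: 1 − 10^(−0.205) = 0.3763.
Incident photons needed: 5.658×10⁻⁵ / 0.3763 = 1.504×10⁻⁴ mol.

1.5×10⁻⁴ einstein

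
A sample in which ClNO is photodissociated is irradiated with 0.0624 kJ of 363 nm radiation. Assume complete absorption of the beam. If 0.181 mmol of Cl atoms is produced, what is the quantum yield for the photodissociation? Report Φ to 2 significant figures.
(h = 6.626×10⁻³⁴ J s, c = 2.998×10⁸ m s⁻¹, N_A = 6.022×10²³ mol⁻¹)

Φ = 0.96

Product: 0.181 mmol = 1.81×10⁻⁴ mol.
Photon energy at 363 nm: hc/λ = (6.626×10⁻³⁴)(2.998×10⁸)/(363×10⁻⁹) = 5.472×10⁻¹⁹ J.
Incident energy: 0.0624 kJ = 62.4 J.
Photons incident: 62.4 / 5.472×10⁻¹⁹ = 1.140×10²⁰, i.e. 1.140×10²⁰/6.022×10²³ = 1.893×10⁻⁴ mol.
Φ = 1.81×10⁻⁴ mol / 1.893×10⁻⁴ mol photons = 0.96.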